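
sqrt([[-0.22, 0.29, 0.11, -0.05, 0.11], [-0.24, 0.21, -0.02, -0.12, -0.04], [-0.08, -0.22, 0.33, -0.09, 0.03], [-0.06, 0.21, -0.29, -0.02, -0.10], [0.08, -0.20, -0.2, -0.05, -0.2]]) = [[1.32, -0.31, 1.03, 1.16, 1.23], [0.36, 0.16, 0.42, 0.44, 0.52], [0.45, -0.50, 0.94, 0.36, 0.52], [-0.49, 0.54, -0.66, -0.28, -0.39], [-1.44, 0.53, -1.09, -1.22, -1.17]]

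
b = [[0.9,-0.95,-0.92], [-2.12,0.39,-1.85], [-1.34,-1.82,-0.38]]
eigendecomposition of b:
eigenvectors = [[0.34, 0.42, 0.32],[0.64, 0.48, -0.84],[0.69, -0.77, 0.44]]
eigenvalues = [-2.73, 1.49, 2.15]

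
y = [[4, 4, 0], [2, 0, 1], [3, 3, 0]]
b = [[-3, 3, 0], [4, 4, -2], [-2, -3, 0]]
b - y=[[-7, -1, 0], [2, 4, -3], [-5, -6, 0]]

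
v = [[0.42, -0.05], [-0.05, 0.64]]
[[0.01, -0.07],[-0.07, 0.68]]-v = [[-0.41, -0.02], [-0.02, 0.04]]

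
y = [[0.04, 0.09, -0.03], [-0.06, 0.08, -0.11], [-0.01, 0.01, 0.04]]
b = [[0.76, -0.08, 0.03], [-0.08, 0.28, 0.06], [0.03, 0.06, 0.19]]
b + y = [[0.8, 0.01, 0.00], [-0.14, 0.36, -0.05], [0.02, 0.07, 0.23]]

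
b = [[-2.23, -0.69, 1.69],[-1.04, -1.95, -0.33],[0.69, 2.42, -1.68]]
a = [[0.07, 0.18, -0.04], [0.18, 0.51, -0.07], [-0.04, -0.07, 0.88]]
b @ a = [[-0.35,-0.87,1.62],[-0.41,-1.16,-0.11],[0.55,1.48,-1.68]]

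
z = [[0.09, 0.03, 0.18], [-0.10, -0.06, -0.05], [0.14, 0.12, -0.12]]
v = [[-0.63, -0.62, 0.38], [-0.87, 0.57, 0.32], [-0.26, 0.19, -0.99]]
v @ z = [[0.06, 0.06, -0.13], [-0.09, -0.02, -0.22], [-0.18, -0.14, 0.06]]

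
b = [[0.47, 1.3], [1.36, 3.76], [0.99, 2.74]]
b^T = [[0.47, 1.36, 0.99],[1.30, 3.76, 2.74]]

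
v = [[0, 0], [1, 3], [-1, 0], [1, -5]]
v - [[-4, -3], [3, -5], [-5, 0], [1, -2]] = [[4, 3], [-2, 8], [4, 0], [0, -3]]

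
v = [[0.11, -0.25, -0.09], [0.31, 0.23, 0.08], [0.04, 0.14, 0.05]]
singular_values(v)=[0.43, 0.27, 0.0]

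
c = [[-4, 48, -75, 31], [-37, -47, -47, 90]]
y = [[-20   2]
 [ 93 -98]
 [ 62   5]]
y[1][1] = -98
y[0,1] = 2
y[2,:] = [62, 5]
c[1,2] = -47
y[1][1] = -98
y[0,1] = 2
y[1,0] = 93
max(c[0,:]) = 48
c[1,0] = -37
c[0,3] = 31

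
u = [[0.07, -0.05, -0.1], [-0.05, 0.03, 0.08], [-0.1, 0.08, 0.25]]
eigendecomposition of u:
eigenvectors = [[-0.4, 0.79, -0.46], [0.3, -0.36, -0.88], [0.87, 0.49, 0.1]]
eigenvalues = [0.32, 0.03, -0.0]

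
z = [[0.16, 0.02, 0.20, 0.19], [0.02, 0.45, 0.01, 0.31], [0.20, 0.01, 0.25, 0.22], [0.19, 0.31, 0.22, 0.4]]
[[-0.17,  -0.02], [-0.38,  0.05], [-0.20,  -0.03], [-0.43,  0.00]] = z @ [[0.68,-0.11],[-0.23,0.14],[-0.51,-0.01],[-0.93,-0.04]]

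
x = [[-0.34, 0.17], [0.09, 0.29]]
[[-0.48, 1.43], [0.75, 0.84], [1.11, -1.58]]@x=[[0.29, 0.33], [-0.18, 0.37], [-0.52, -0.27]]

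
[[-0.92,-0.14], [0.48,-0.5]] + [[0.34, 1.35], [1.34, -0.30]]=[[-0.58, 1.21],  [1.82, -0.80]]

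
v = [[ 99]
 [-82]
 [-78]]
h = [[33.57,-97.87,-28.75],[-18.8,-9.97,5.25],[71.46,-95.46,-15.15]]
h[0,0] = 33.57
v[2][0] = -78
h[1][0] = -18.8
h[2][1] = -95.46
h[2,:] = [71.46, -95.46, -15.15]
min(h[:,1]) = -97.87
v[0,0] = 99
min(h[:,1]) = -97.87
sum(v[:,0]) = -61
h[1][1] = -9.97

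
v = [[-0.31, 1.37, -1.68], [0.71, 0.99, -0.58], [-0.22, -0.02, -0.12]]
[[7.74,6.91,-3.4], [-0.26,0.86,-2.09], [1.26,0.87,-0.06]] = v@[[-3.34, -2.51, 1.80],  [-0.40, 1.02, -4.61],  [-4.32, -2.82, -2.07]]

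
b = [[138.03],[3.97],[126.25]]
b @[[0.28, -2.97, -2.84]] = [[38.65, -409.95, -392.01], [1.11, -11.79, -11.27], [35.35, -374.96, -358.55]]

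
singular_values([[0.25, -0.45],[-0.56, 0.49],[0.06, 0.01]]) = [0.89, 0.15]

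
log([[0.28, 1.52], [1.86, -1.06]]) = [[(0.49+0.99j), -0.18-1.32j], [(-0.22-1.61j), (0.65+2.15j)]]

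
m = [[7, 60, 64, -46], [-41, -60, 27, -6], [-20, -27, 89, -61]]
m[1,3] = -6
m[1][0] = -41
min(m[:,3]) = -61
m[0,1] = 60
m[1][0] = -41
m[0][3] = -46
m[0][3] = -46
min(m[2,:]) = -61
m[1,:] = [-41, -60, 27, -6]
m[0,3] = -46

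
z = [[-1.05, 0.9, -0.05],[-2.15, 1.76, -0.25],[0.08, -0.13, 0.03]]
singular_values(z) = [3.12, 0.07, 0.05]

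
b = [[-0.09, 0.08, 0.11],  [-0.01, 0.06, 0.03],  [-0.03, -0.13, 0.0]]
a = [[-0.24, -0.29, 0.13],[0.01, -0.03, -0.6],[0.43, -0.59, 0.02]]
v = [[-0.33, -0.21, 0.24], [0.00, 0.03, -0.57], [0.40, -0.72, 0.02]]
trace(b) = -0.03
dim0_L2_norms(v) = [0.52, 0.75, 0.62]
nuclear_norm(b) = 0.31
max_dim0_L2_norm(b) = 0.16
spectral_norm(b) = 0.19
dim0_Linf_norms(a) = [0.43, 0.59, 0.6]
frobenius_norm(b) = 0.22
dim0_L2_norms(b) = [0.1, 0.16, 0.11]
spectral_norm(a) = 0.74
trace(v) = -0.28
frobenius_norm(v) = 1.10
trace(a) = -0.25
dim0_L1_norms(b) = [0.13, 0.27, 0.14]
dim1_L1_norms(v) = [0.78, 0.6, 1.14]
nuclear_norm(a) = 1.71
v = b + a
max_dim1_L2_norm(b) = 0.16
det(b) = -0.00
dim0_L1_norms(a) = [0.68, 0.91, 0.75]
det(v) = 0.18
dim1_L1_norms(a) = [0.66, 0.64, 1.04]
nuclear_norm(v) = 1.81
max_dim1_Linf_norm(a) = 0.6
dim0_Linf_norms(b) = [0.09, 0.13, 0.11]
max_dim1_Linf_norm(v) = 0.72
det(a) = 0.16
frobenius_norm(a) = 1.03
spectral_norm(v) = 0.83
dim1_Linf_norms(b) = [0.11, 0.06, 0.13]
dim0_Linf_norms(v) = [0.4, 0.72, 0.57]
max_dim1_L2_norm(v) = 0.82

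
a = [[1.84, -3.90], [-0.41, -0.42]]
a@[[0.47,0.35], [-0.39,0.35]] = [[2.39,  -0.72],[-0.03,  -0.29]]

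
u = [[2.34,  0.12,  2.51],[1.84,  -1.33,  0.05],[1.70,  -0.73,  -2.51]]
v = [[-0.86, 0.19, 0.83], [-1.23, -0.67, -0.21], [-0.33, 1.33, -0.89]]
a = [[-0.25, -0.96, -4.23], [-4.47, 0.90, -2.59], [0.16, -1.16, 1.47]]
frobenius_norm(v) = 2.48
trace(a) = 2.12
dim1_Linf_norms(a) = [4.23, 4.47, 1.47]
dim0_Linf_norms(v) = [1.23, 1.33, 0.89]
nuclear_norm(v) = 4.18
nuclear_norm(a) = 10.75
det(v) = -2.49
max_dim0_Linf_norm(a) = 4.47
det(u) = 10.77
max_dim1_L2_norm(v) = 1.63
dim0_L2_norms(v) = [1.54, 1.5, 1.23]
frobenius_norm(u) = 5.16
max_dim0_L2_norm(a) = 5.17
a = v @ u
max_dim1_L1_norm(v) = 2.55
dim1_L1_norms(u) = [4.97, 3.22, 4.94]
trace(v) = -2.42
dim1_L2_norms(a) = [4.34, 5.24, 1.88]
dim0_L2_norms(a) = [4.48, 1.75, 5.17]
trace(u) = -1.50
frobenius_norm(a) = 7.06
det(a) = -26.81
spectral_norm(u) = 3.74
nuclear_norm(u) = 8.03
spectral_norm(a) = 6.07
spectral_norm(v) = 1.72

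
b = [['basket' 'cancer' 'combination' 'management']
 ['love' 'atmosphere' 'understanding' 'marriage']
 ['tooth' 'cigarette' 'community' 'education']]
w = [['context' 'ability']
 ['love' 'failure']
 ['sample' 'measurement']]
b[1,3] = 'marriage'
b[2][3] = 'education'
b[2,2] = 'community'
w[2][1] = 'measurement'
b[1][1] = 'atmosphere'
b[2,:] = ['tooth', 'cigarette', 'community', 'education']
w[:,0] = ['context', 'love', 'sample']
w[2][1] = 'measurement'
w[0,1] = 'ability'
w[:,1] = ['ability', 'failure', 'measurement']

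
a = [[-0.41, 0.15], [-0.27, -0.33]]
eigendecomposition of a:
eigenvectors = [[(-0.12+0.59j), (-0.12-0.59j)], [-0.80+0.00j, (-0.8-0j)]]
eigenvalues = [(-0.37+0.2j), (-0.37-0.2j)]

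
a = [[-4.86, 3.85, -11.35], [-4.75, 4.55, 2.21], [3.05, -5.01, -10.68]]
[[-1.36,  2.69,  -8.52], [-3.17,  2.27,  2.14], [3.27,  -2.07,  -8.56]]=a @ [[0.63, 0.03, -0.14], [0.03, 0.56, -0.06], [-0.14, -0.06, 0.79]]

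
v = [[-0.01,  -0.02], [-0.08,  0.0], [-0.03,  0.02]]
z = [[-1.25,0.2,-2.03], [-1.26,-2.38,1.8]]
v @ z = [[0.04, 0.05, -0.02], [0.10, -0.02, 0.16], [0.01, -0.05, 0.10]]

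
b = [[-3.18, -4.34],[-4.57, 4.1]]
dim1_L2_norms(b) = [5.38, 6.14]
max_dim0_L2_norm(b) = 5.97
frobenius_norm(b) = 8.16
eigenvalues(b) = [-5.29, 6.21]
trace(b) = 0.92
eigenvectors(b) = [[-0.9,0.42],[-0.44,-0.91]]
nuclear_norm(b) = 11.51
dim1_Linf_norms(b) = [4.34, 4.57]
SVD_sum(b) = [[1.05,  -1.66],[-3.17,  4.99]] + [[-4.23, -2.68],  [-1.4, -0.89]]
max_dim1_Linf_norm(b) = 4.57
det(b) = -32.87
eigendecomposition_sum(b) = [[-4.32, -2.0], [-2.10, -0.97]] + [[1.14, -2.34], [-2.47, 5.07]]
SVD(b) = [[-0.31,0.95], [0.95,0.31]] @ diag([6.227123772957344, 5.278809479065283]) @ [[-0.54, 0.84], [-0.84, -0.54]]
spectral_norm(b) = 6.23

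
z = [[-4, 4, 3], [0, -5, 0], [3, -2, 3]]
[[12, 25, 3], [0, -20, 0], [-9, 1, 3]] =z @ [[-3, 0, 0], [0, 4, 0], [0, 3, 1]]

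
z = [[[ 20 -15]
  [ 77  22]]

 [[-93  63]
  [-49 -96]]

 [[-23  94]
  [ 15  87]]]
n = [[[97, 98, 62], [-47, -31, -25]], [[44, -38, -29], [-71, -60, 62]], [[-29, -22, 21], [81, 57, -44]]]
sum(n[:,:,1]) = 4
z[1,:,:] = [[-93, 63], [-49, -96]]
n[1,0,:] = [44, -38, -29]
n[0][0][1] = 98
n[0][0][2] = 62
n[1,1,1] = -60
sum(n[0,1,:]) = -103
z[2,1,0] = 15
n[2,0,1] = -22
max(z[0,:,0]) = 77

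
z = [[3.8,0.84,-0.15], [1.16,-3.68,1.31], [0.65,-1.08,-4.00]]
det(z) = 65.754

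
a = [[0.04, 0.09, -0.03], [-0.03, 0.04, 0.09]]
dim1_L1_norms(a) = [0.16, 0.16]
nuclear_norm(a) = 0.21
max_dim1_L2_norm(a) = 0.1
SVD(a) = [[-0.71,0.71], [0.71,0.71]] @ diag([0.10440306508910548, 0.1014889156509222]) @ [[-0.47,-0.34,0.81], [0.07,0.91,0.42]]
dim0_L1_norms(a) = [0.07, 0.13, 0.12]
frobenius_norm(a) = 0.15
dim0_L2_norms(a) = [0.05, 0.1, 0.09]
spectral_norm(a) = 0.10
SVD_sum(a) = [[0.04, 0.03, -0.06], [-0.03, -0.03, 0.06]] + [[0.00, 0.06, 0.03], [0.00, 0.07, 0.03]]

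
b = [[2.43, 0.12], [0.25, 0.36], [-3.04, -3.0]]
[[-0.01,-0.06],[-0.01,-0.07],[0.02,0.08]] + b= [[2.42,0.06], [0.24,0.29], [-3.02,-2.92]]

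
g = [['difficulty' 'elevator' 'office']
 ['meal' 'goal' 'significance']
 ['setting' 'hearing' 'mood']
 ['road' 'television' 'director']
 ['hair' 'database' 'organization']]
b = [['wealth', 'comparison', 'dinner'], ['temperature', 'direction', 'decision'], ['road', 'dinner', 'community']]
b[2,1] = 'dinner'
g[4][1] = 'database'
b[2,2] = 'community'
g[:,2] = ['office', 'significance', 'mood', 'director', 'organization']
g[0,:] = ['difficulty', 'elevator', 'office']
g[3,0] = 'road'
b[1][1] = 'direction'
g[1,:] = ['meal', 'goal', 'significance']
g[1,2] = 'significance'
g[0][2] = 'office'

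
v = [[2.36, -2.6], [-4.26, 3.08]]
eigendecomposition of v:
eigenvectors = [[-0.66, 0.57], [-0.75, -0.82]]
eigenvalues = [-0.63, 6.07]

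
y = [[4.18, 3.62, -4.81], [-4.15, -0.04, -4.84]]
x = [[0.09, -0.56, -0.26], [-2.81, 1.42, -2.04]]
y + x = [[4.27, 3.06, -5.07], [-6.96, 1.38, -6.88]]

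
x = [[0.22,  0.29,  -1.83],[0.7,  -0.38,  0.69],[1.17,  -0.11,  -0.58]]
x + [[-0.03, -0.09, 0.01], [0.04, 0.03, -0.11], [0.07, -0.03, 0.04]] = [[0.19, 0.2, -1.82], [0.74, -0.35, 0.58], [1.24, -0.14, -0.54]]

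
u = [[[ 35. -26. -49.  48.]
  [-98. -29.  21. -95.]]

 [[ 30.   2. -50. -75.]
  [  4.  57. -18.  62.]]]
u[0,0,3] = 48.0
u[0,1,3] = -95.0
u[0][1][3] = -95.0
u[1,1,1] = 57.0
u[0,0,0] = 35.0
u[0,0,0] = 35.0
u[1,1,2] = -18.0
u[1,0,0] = 30.0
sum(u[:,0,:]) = -85.0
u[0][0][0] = 35.0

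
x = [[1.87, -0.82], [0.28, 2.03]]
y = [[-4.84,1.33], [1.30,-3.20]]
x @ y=[[-10.12, 5.11], [1.28, -6.12]]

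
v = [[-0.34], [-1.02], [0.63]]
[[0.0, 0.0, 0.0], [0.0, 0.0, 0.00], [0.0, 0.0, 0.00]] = v @ [[0.00, -0.00, 0.0]]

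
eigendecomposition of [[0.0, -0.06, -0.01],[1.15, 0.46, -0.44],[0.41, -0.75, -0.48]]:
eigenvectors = [[-0.04, -0.44, 0.07], [-0.32, 0.32, -0.82], [-0.95, -0.84, 0.56]]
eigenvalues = [-0.71, 0.02, 0.67]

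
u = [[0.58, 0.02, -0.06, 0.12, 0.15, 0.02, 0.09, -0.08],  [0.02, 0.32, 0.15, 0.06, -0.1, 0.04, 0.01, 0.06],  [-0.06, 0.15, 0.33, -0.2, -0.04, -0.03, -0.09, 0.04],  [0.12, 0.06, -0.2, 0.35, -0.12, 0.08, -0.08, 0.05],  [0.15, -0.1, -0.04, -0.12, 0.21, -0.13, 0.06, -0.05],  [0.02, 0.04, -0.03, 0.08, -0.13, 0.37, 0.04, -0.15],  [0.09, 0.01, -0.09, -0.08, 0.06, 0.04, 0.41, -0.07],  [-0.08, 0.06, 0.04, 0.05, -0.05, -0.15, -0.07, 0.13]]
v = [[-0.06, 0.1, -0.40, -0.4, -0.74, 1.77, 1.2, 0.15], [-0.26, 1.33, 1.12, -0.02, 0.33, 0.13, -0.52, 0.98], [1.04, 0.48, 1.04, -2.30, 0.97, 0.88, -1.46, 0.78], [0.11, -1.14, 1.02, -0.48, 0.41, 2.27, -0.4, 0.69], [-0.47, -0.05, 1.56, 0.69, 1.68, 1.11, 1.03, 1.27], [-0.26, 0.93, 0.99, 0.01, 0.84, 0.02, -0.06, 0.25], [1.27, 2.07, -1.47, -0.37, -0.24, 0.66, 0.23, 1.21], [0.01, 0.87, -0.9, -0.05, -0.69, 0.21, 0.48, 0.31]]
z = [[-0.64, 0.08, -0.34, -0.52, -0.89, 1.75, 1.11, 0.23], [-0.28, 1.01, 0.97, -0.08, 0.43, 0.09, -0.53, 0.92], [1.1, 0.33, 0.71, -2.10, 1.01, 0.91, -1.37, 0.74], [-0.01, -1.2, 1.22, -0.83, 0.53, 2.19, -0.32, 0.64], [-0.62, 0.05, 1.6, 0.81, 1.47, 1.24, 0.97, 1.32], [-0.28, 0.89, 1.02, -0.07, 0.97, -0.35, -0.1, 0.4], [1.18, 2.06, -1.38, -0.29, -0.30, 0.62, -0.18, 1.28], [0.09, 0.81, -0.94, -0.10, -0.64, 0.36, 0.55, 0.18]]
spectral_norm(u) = 0.76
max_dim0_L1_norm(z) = 8.18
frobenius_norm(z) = 7.37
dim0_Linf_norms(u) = [0.58, 0.32, 0.33, 0.35, 0.21, 0.37, 0.41, 0.15]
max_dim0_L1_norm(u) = 1.12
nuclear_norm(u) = 2.71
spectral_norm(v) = 4.58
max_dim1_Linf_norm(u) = 0.58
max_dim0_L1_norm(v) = 8.5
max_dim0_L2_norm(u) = 0.63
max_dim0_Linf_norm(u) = 0.58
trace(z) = 1.37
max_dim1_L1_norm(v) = 8.95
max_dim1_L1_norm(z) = 8.27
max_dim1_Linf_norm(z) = 2.19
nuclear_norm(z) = 16.31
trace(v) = 4.07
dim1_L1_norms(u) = [1.12, 0.76, 0.94, 1.06, 0.86, 0.86, 0.85, 0.63]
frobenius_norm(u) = 1.22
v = z + u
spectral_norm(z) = 4.51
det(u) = -0.00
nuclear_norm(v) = 17.04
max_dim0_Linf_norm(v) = 2.3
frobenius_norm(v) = 7.47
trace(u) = 2.70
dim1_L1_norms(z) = [5.56, 4.31, 8.27, 6.94, 8.08, 4.08, 7.29, 3.67]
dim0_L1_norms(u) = [1.12, 0.76, 0.94, 1.06, 0.86, 0.86, 0.85, 0.63]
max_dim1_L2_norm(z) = 3.24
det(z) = -0.03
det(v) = -11.01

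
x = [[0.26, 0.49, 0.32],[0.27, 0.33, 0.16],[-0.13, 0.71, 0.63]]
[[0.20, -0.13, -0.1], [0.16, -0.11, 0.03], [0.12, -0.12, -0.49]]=x @ [[0.37, 0.04, 0.29], [0.15, -0.63, 0.46], [0.09, 0.53, -1.24]]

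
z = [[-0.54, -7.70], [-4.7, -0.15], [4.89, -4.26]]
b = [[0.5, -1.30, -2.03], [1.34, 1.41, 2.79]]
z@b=[[-10.59, -10.15, -20.39], [-2.55, 5.9, 9.12], [-3.26, -12.36, -21.81]]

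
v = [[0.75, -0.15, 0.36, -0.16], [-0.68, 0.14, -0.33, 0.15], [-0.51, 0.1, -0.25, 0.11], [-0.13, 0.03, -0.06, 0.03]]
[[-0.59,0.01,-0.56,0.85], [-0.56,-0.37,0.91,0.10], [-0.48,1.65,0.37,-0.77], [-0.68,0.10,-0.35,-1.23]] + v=[[0.16, -0.14, -0.20, 0.69],[-1.24, -0.23, 0.58, 0.25],[-0.99, 1.75, 0.12, -0.66],[-0.81, 0.13, -0.41, -1.20]]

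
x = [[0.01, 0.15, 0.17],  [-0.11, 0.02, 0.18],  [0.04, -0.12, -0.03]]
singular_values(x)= [0.3, 0.14, 0.07]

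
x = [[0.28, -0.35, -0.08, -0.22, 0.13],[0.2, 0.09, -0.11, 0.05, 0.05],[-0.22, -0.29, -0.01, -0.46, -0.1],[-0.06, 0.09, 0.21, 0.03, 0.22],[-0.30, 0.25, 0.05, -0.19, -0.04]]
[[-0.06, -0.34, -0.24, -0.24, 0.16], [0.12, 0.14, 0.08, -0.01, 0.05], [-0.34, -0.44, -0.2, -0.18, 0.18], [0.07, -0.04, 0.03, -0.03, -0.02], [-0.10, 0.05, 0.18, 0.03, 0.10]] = x@[[0.01, 0.06, 0.5, -0.04, 0.23], [0.16, 0.72, 0.92, 0.24, 0.23], [-0.42, -0.39, 0.53, 0.15, -0.14], [0.51, 0.53, -0.27, 0.35, -0.67], [0.57, -0.18, -0.59, -0.42, 0.11]]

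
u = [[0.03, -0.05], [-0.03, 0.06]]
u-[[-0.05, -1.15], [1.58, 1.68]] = [[0.08, 1.1], [-1.61, -1.62]]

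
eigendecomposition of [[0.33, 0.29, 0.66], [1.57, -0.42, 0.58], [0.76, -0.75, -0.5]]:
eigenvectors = [[0.44, -0.56, -0.39], [-0.27, -0.81, -0.75], [-0.85, 0.17, 0.53]]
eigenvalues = [-1.13, 0.55, -0.0]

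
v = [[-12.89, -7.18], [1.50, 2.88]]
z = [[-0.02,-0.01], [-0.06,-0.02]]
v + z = [[-12.91, -7.19],  [1.44, 2.86]]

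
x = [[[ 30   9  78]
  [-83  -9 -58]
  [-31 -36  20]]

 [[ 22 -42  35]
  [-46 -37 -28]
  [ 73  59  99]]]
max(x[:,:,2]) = 99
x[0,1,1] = -9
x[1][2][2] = 99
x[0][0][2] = 78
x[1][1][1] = -37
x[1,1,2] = -28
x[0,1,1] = -9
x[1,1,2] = -28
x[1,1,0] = -46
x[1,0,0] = 22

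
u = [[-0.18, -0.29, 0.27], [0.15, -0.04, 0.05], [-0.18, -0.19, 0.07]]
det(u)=-0.005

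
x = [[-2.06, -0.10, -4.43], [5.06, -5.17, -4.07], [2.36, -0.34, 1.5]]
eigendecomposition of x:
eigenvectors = [[(-0.07+0j), (-0.55-0.08j), (-0.55+0.08j)], [(-1+0j), -0.75+0.00j, (-0.75-0j)], [-0.03+0.00j, (0.18+0.31j), (0.18-0.31j)]]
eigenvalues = [(-4.89+0j), (-0.42+2.26j), (-0.42-2.26j)]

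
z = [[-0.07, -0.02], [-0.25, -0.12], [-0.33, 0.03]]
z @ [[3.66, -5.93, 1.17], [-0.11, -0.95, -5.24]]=[[-0.25, 0.43, 0.02], [-0.9, 1.6, 0.34], [-1.21, 1.93, -0.54]]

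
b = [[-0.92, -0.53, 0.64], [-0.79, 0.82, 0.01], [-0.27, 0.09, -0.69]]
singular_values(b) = [1.32, 1.13, 0.61]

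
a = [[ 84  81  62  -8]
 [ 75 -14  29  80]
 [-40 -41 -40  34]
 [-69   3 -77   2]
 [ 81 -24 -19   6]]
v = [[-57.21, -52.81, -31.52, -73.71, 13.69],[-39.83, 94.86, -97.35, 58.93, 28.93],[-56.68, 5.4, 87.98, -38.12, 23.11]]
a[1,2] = 29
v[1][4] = 28.93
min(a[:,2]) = -77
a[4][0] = 81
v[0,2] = -31.52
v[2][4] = 23.11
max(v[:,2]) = 87.98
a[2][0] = -40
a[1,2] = 29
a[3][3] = 2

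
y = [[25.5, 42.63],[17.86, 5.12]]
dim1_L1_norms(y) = [68.13, 22.98]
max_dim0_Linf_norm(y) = 42.63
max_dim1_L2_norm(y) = 49.67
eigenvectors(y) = [[0.91, -0.73],[0.41, 0.68]]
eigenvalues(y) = [44.72, -14.1]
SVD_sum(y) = [[28.3,40.68], [8.22,11.82]] + [[-2.80, 1.95], [9.64, -6.7]]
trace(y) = 30.62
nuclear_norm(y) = 63.83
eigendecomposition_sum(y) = [[30.11,32.41], [13.58,14.62]] + [[-4.61, 10.22], [4.28, -9.50]]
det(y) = -630.81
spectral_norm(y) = 51.61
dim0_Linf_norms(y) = [25.5, 42.63]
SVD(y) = [[-0.96,-0.28], [-0.28,0.96]] @ diag([51.607692984937295, 12.223212538954504]) @ [[-0.57, -0.82], [0.82, -0.57]]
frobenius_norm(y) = 53.04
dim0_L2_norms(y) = [31.13, 42.94]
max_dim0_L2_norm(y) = 42.94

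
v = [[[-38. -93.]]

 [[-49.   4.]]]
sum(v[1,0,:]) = -45.0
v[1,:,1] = [4.0]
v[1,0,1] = 4.0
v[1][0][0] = -49.0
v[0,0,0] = -38.0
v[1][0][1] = 4.0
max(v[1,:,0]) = -49.0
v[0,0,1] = -93.0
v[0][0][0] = -38.0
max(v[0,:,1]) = -93.0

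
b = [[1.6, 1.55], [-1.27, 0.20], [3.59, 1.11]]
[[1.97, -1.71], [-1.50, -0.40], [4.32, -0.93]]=b@[[1.19, 0.12], [0.04, -1.23]]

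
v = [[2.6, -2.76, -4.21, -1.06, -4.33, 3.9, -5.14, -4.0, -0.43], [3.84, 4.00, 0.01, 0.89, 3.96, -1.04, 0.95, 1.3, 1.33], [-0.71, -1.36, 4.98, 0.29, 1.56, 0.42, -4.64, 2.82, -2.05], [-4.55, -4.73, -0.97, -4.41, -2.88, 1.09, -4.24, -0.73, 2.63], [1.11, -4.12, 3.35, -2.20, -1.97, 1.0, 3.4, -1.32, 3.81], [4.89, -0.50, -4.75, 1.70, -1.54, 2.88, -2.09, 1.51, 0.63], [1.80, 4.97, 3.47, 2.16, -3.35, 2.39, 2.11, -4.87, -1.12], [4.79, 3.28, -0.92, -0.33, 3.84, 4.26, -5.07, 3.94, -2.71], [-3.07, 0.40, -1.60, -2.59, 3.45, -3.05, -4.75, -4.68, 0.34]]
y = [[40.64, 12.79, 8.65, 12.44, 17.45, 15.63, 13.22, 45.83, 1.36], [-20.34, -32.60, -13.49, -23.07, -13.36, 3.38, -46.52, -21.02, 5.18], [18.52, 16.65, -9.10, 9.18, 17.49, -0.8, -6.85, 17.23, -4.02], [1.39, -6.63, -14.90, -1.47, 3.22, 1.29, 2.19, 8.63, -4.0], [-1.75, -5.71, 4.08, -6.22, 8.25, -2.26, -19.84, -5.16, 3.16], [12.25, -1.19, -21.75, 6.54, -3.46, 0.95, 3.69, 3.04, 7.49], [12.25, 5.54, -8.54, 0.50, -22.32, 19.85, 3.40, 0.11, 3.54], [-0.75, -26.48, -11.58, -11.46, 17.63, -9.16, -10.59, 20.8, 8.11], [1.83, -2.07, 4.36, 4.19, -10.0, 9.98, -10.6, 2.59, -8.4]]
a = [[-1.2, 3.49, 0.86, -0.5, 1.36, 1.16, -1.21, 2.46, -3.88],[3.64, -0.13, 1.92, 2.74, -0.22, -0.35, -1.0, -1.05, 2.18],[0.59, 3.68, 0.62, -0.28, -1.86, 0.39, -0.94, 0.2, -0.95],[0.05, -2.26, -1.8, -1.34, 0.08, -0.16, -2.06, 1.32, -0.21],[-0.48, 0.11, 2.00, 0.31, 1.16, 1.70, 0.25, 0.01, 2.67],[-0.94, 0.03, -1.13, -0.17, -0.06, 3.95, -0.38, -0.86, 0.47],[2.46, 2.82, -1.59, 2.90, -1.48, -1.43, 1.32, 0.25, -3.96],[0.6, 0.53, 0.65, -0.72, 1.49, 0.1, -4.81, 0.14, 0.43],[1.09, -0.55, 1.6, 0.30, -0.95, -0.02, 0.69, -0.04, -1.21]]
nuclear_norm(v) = 69.52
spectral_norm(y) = 96.73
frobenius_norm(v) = 27.39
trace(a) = 3.31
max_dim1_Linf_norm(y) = 46.52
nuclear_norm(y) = 283.22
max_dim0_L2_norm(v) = 11.64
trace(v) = 14.47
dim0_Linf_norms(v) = [4.89, 4.97, 4.98, 4.41, 4.33, 4.26, 5.14, 4.87, 3.81]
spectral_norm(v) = 14.82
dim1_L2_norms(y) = [69.79, 70.81, 38.13, 19.43, 24.38, 27.55, 34.21, 44.41, 20.82]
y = a @ v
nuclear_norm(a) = 37.57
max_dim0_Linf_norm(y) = 46.52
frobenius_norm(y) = 129.01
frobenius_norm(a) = 14.94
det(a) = -1082.81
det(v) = 3174924.37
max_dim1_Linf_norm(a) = 4.81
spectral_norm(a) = 8.76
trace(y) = 22.47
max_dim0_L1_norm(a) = 15.96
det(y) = -3030996302.60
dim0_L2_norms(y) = [52.13, 48.14, 35.74, 31.69, 42.29, 29.01, 55.08, 58.21, 16.61]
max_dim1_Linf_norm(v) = 5.14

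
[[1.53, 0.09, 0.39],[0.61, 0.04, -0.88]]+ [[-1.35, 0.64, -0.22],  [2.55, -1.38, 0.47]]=[[0.18, 0.73, 0.17], [3.16, -1.34, -0.41]]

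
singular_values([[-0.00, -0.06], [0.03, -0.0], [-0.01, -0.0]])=[0.06, 0.03]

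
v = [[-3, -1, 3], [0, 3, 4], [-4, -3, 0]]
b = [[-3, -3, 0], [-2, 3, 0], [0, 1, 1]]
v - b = [[0, 2, 3], [2, 0, 4], [-4, -4, -1]]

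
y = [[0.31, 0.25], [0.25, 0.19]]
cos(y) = [[0.92, -0.06], [-0.06, 0.95]]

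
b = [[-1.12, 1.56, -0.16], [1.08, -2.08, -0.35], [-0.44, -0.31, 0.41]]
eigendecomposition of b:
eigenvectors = [[0.64, -0.76, -0.30], [-0.77, -0.38, -0.24], [0.01, -0.53, 0.93]]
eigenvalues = [-2.98, -0.44, 0.63]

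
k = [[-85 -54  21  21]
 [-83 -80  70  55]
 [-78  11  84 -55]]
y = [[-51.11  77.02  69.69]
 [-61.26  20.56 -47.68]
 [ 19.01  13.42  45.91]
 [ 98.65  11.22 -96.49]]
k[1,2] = 70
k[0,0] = -85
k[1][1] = -80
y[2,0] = 19.01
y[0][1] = 77.02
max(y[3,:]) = 98.65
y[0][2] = 69.69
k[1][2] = 70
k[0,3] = 21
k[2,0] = -78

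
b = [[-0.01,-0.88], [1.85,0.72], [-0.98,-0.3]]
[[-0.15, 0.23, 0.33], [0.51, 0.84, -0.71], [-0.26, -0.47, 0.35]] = b @[[0.21, 0.56, -0.24], [0.17, -0.27, -0.37]]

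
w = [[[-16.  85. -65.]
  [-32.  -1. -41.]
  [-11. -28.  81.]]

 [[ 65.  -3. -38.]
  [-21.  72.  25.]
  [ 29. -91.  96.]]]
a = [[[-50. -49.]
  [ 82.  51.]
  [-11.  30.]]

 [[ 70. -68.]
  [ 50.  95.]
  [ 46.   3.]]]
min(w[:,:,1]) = -91.0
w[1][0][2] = -38.0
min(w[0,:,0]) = -32.0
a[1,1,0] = 50.0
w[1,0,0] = 65.0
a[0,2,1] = 30.0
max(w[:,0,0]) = 65.0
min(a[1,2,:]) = 3.0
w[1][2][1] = -91.0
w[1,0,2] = -38.0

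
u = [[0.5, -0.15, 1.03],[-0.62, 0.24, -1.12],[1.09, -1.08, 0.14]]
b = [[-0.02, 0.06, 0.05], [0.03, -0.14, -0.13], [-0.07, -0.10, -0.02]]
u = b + [[0.52, -0.21, 0.98], [-0.65, 0.38, -0.99], [1.16, -0.98, 0.16]]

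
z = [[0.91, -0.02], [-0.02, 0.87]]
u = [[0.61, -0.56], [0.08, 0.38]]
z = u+[[0.30, 0.54], [-0.10, 0.49]]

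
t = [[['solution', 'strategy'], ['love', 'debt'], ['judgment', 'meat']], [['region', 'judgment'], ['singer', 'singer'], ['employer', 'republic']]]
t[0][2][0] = 'judgment'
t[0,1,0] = 'love'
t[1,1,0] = 'singer'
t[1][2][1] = 'republic'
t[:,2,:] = [['judgment', 'meat'], ['employer', 'republic']]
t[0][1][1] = 'debt'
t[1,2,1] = 'republic'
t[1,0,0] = 'region'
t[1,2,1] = 'republic'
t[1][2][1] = 'republic'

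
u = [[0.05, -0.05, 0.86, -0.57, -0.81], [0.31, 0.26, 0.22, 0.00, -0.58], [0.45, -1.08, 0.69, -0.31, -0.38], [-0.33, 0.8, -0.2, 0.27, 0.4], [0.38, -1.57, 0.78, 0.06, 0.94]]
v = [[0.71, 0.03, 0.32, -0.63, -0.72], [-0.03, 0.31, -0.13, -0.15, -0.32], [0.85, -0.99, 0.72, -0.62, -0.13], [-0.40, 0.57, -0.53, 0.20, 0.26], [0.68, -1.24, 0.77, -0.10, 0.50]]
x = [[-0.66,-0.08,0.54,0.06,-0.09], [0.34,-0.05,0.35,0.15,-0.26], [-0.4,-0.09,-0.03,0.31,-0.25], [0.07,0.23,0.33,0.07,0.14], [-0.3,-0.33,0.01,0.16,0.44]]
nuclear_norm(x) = 2.88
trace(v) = 2.44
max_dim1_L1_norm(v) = 3.31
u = x + v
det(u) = -0.03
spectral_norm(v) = 2.51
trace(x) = -0.23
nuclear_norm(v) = 4.23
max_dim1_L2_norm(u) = 2.03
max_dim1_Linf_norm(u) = 1.57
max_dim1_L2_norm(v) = 1.69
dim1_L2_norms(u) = [1.31, 0.74, 1.44, 1.01, 2.03]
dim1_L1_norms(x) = [1.43, 1.15, 1.08, 0.84, 1.24]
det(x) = -0.04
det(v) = 0.00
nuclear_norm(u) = 5.18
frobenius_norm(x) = 1.42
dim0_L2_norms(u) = [0.74, 2.08, 1.38, 0.71, 1.48]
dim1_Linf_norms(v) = [0.72, 0.32, 0.99, 0.57, 1.24]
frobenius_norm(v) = 2.85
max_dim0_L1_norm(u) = 3.76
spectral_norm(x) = 1.00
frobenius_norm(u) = 3.08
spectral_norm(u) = 2.47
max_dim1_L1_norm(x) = 1.43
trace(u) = 2.21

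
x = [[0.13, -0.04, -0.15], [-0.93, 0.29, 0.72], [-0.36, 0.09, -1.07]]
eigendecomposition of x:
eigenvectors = [[-0.15, 0.28, 0.09],[0.99, 0.96, -0.4],[0.09, -0.01, 0.91]]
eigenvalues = [0.49, 0.0, -1.15]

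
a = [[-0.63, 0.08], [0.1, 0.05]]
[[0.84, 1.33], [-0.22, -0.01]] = a@[[-1.51, -1.69], [-1.43, 3.28]]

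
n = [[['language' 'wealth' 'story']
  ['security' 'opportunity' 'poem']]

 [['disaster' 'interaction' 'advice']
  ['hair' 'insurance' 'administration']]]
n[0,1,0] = 'security'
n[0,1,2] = 'poem'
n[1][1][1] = 'insurance'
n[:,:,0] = [['language', 'security'], ['disaster', 'hair']]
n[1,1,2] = 'administration'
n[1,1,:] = ['hair', 'insurance', 'administration']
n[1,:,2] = ['advice', 'administration']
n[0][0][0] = 'language'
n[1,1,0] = 'hair'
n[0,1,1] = 'opportunity'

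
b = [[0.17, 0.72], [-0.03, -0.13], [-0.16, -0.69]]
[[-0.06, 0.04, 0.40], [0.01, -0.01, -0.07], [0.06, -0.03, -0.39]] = b @ [[-0.03,  0.17,  0.21], [-0.08,  0.01,  0.51]]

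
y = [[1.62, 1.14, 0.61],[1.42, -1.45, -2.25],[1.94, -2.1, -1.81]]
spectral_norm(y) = 4.50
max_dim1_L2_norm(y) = 3.38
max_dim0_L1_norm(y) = 4.98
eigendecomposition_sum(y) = [[-0.33, 0.57, 0.59], [1.09, -1.87, -1.95], [1.17, -2.02, -2.1]] + [[1.98, 0.71, -0.10], [0.25, 0.09, -0.01], [0.87, 0.31, -0.04]] + [[-0.03, -0.14, 0.12],[0.08, 0.33, -0.28],[-0.1, -0.39, 0.34]]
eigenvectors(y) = [[0.2, -0.91, 0.26],[-0.67, -0.11, -0.62],[-0.72, -0.4, 0.74]]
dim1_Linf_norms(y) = [1.62, 2.25, 2.1]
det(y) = -5.55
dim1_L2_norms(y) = [2.07, 3.03, 3.38]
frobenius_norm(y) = 4.99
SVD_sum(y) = [[-0.11, 0.12, 0.13], [1.54, -1.72, -1.91], [1.72, -1.92, -2.14]] + [[1.74, 0.99, 0.51], [-0.05, -0.03, -0.01], [0.15, 0.09, 0.04]] + [[-0.01, 0.03, -0.03], [-0.07, 0.3, -0.32], [0.06, -0.26, 0.29]]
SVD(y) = [[0.05,  1.00,  -0.08], [-0.67,  -0.03,  -0.75], [-0.75,  0.09,  0.66]] @ diag([4.504193428337487, 2.0699886856174463, 0.5954732584567871]) @ [[-0.51, 0.57, 0.64], [0.84, 0.48, 0.25], [0.16, -0.66, 0.73]]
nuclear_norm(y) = 7.17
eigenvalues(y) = [-4.31, 2.03, 0.64]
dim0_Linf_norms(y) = [1.94, 2.1, 2.25]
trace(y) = -1.64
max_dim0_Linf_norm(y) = 2.25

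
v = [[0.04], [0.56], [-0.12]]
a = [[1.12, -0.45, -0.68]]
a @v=[[-0.13]]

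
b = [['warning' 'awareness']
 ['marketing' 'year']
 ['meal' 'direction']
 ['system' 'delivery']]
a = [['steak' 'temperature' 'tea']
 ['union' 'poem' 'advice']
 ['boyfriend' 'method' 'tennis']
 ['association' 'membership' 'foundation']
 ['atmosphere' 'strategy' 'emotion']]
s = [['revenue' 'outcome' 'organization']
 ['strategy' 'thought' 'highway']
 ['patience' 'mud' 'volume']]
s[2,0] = 'patience'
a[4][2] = 'emotion'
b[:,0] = ['warning', 'marketing', 'meal', 'system']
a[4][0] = 'atmosphere'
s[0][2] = 'organization'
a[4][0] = 'atmosphere'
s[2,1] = 'mud'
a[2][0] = 'boyfriend'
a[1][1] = 'poem'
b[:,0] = ['warning', 'marketing', 'meal', 'system']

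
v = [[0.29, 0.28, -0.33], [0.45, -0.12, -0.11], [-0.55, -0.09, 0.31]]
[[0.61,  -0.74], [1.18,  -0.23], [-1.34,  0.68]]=v@[[2.36,-0.90], [-0.66,-1.55], [-0.34,0.14]]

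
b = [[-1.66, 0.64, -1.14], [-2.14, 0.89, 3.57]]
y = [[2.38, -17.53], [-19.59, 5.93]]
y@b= [[33.56, -14.08, -65.30], [19.83, -7.26, 43.50]]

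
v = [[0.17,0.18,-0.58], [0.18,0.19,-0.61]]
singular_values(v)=[0.92, 0.0]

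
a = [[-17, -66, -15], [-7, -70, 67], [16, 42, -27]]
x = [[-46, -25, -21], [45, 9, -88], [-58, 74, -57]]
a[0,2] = -15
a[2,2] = -27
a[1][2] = 67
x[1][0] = 45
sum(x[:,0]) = -59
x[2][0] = -58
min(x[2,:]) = -58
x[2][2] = -57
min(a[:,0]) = -17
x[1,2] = -88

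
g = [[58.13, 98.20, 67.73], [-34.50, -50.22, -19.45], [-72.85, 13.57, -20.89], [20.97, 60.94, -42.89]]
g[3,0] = 20.97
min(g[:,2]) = -42.89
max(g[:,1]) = 98.2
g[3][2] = -42.89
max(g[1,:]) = -19.45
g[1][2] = -19.45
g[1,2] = -19.45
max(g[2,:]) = 13.57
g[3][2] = -42.89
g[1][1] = -50.22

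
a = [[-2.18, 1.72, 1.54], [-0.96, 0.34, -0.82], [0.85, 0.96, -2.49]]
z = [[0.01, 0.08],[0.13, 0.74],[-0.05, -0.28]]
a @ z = [[0.12, 0.67], [0.08, 0.4], [0.26, 1.48]]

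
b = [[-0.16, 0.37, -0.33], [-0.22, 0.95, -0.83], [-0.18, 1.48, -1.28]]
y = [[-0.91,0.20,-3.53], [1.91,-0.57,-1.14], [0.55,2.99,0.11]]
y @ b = [[0.74,-5.37,4.65], [0.02,-1.52,1.3], [-0.77,3.21,-2.8]]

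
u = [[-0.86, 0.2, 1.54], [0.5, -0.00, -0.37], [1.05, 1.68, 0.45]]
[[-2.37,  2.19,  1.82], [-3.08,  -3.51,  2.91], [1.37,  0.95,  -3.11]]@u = [[5.04, 2.58, -3.64], [3.95, 4.27, -2.14], [-3.97, -4.95, 0.36]]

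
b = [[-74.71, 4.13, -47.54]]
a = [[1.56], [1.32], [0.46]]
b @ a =[[-132.96]]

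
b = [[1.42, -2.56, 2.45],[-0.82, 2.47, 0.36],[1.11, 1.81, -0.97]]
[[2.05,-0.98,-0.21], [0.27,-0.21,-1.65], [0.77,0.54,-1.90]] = b@[[0.81,0.09,-0.78],[0.28,0.01,-0.85],[0.66,-0.44,-0.52]]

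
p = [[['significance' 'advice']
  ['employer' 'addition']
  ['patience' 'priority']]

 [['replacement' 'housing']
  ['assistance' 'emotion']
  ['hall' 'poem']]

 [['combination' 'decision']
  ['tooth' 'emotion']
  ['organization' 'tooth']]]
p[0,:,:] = [['significance', 'advice'], ['employer', 'addition'], ['patience', 'priority']]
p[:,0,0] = ['significance', 'replacement', 'combination']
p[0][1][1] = 'addition'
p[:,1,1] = ['addition', 'emotion', 'emotion']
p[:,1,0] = ['employer', 'assistance', 'tooth']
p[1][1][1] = 'emotion'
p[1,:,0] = ['replacement', 'assistance', 'hall']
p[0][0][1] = 'advice'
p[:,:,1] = [['advice', 'addition', 'priority'], ['housing', 'emotion', 'poem'], ['decision', 'emotion', 'tooth']]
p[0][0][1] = 'advice'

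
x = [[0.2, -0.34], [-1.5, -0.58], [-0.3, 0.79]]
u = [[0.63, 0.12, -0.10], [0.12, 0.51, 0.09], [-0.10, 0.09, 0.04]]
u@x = [[-0.02, -0.36], [-0.77, -0.27], [-0.17, 0.01]]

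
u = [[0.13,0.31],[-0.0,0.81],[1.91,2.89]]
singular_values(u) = [3.55, 0.44]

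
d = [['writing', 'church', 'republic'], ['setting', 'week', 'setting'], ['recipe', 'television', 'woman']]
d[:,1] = ['church', 'week', 'television']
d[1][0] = 'setting'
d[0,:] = ['writing', 'church', 'republic']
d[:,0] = ['writing', 'setting', 'recipe']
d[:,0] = ['writing', 'setting', 'recipe']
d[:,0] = ['writing', 'setting', 'recipe']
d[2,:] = ['recipe', 'television', 'woman']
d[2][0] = 'recipe'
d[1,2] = 'setting'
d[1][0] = 'setting'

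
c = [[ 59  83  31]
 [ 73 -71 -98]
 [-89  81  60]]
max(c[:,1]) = 83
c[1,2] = -98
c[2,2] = 60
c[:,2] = [31, -98, 60]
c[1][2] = -98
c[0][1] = 83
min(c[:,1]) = -71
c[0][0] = 59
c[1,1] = -71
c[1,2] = -98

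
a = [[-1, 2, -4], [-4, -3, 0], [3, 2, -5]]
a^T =[[-1, -4, 3], [2, -3, 2], [-4, 0, -5]]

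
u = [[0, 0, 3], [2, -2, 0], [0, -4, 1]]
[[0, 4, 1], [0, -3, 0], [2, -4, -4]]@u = [[8, -12, 1], [-6, 6, 0], [-8, 24, 2]]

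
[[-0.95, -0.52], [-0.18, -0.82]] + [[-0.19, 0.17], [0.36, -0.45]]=[[-1.14, -0.35],[0.18, -1.27]]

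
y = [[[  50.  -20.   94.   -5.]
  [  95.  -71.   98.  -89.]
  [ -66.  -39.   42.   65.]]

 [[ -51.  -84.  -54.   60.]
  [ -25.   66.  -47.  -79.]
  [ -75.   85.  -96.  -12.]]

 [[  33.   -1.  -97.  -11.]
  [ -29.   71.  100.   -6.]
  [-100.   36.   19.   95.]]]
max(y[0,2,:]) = 65.0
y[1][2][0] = -75.0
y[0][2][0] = -66.0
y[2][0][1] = -1.0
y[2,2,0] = -100.0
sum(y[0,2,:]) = 2.0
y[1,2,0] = -75.0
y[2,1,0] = -29.0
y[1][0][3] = 60.0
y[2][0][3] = -11.0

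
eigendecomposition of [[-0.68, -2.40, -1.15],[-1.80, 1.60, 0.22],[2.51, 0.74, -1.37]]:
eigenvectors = [[-0.02+0.44j, -0.02-0.44j, -0.53+0.00j],  [-0.16+0.18j, -0.16-0.18j, 0.83+0.00j],  [(0.86+0j), 0.86-0.00j, (-0.18+0j)]]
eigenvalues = [(-1.58+1.44j), (-1.58-1.44j), (2.7+0j)]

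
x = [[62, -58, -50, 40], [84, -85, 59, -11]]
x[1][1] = -85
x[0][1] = -58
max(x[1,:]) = 84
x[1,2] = 59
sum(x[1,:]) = 47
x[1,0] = 84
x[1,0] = 84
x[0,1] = -58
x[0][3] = 40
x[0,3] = 40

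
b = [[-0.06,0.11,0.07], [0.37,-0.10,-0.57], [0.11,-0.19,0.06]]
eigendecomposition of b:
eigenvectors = [[0.3, -0.78, -0.14], [-0.88, -0.49, -0.83], [-0.38, -0.39, 0.53]]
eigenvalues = [-0.47, 0.04, 0.33]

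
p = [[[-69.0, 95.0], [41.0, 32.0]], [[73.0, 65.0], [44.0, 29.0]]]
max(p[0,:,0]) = 41.0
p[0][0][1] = 95.0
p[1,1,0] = 44.0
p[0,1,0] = 41.0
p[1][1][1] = 29.0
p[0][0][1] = 95.0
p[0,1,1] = 32.0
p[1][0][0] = 73.0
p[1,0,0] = 73.0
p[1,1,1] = 29.0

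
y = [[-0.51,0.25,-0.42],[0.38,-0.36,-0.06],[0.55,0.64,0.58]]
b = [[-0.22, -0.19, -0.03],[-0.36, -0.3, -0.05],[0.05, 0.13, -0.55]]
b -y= [[0.29,-0.44,0.39], [-0.74,0.06,0.01], [-0.50,-0.51,-1.13]]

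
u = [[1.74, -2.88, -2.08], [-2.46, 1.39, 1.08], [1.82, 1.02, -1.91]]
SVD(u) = [[-0.74, -0.45, 0.50], [0.58, -0.05, 0.82], [-0.34, 0.89, 0.29]] @ diag([5.0750908599116125, 2.482615101783878, 0.9378032949591362]) @ [[-0.66,0.51,0.56],[0.39,0.86,-0.33],[-0.65,-0.0,-0.76]]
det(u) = 11.82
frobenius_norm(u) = 5.73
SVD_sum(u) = [[2.47, -1.92, -2.09],[-1.92, 1.49, 1.62],[1.14, -0.89, -0.96]] + [[-0.43, -0.96, 0.37], [-0.05, -0.10, 0.04], [0.86, 1.91, -0.74]] + [[-0.30,-0.00,-0.36], [-0.50,-0.00,-0.58], [-0.18,-0.00,-0.21]]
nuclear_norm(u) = 8.50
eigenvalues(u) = [(3.97+0j), (-1.38+1.04j), (-1.38-1.04j)]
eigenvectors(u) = [[0.74+0.00j, 0.32+0.34j, (0.32-0.34j)],  [-0.66+0.00j, (-0.14+0.25j), (-0.14-0.25j)],  [(0.12+0j), (0.84+0j), (0.84-0j)]]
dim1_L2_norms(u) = [3.96, 3.02, 2.83]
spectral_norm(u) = 5.08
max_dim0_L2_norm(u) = 3.52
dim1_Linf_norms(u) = [2.88, 2.46, 1.91]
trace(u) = 1.22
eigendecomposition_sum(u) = [[(1.89+0j), -2.55+0.00j, (-1.13+0j)], [-1.67+0.00j, (2.26+0j), 1.01+0.00j], [(0.29+0j), (-0.4+0j), -0.18+0.00j]] + [[(-0.07+0.66j), (-0.16+0.7j), -0.47-0.22j], [-0.39+0.08j, -0.44+0.04j, 0.04-0.31j], [0.76+0.91j, (0.71+1.08j), (-0.87+0.35j)]] + [[-0.07-0.66j, (-0.16-0.7j), (-0.47+0.22j)], [(-0.39-0.08j), (-0.44-0.04j), (0.04+0.31j)], [0.76-0.91j, 0.71-1.08j, (-0.87-0.35j)]]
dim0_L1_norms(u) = [6.02, 5.29, 5.07]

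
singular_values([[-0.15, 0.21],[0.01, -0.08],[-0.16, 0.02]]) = [0.29, 0.12]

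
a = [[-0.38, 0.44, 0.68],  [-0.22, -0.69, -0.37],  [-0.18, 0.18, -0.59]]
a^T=[[-0.38, -0.22, -0.18],[0.44, -0.69, 0.18],[0.68, -0.37, -0.59]]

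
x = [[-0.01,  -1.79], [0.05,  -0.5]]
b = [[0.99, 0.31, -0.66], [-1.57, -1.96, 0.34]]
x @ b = [[2.80, 3.51, -0.6], [0.83, 1.00, -0.2]]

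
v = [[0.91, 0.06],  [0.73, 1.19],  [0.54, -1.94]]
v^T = [[0.91, 0.73, 0.54], [0.06, 1.19, -1.94]]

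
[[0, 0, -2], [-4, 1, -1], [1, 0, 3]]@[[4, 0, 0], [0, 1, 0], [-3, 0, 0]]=[[6, 0, 0], [-13, 1, 0], [-5, 0, 0]]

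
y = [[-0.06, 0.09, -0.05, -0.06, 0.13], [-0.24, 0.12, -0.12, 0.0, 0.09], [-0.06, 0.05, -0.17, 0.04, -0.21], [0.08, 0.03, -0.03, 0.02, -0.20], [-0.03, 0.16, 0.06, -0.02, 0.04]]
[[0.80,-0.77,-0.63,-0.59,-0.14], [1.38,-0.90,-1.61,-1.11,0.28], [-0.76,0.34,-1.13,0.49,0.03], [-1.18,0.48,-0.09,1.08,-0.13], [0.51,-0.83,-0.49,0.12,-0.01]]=y@[[-4.46, 0.46, 2.9, 3.34, -2.22], [0.86, -4.42, -4.13, 1.82, -0.64], [1.32, 0.00, 3.77, 1.33, 1.24], [0.21, -0.62, -0.92, -0.62, 1.77], [4.07, -2.93, 0.35, -4.04, -0.33]]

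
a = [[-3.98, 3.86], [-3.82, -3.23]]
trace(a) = -7.21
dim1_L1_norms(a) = [7.84, 7.05]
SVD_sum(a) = [[-4.75, 2.21], [-1.91, 0.89]] + [[0.77, 1.65], [-1.91, -4.12]]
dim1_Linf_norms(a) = [3.98, 3.82]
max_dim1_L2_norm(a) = 5.54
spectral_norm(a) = 5.64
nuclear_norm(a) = 10.53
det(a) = 27.60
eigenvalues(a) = [(-3.61+3.82j), (-3.61-3.82j)]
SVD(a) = [[-0.93, -0.37], [-0.37, 0.93]] @ diag([5.642564851231323, 4.891498942006307]) @ [[0.91, -0.42], [-0.42, -0.91]]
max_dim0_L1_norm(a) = 7.8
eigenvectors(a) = [[(0.71+0j), (0.71-0j)], [0.07+0.70j, 0.07-0.70j]]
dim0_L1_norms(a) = [7.8, 7.09]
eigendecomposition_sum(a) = [[-1.99+1.73j, 1.93+1.82j], [-1.91-1.80j, -1.62+2.09j]] + [[(-1.99-1.73j), 1.93-1.82j],[-1.91+1.80j, -1.62-2.09j]]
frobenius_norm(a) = 7.47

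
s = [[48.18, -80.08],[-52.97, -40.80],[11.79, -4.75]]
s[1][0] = -52.97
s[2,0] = 11.79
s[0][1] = -80.08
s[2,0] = 11.79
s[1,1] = -40.8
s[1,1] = -40.8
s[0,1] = -80.08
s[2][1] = -4.75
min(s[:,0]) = -52.97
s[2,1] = -4.75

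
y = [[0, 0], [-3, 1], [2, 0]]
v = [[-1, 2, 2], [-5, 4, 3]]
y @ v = [[0, 0, 0], [-2, -2, -3], [-2, 4, 4]]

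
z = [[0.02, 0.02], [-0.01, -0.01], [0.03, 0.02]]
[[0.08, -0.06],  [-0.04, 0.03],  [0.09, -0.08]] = z @ [[1.57, -1.58], [2.22, -1.57]]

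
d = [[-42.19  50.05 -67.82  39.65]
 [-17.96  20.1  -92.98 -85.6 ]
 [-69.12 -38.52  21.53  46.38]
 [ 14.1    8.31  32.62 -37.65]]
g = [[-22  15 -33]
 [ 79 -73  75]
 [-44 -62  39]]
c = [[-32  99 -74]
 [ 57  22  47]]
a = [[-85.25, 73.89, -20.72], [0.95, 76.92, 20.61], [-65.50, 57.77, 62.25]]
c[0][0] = -32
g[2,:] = [-44, -62, 39]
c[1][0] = 57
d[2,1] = -38.52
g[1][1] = -73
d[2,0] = -69.12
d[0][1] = 50.05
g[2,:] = [-44, -62, 39]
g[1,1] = -73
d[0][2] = -67.82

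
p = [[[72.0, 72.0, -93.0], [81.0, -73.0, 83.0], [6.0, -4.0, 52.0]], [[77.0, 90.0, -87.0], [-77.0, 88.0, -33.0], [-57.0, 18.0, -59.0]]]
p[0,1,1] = -73.0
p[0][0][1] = 72.0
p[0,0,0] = 72.0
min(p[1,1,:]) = -77.0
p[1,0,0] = 77.0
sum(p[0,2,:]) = 54.0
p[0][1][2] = 83.0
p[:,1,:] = [[81.0, -73.0, 83.0], [-77.0, 88.0, -33.0]]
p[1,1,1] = 88.0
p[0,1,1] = -73.0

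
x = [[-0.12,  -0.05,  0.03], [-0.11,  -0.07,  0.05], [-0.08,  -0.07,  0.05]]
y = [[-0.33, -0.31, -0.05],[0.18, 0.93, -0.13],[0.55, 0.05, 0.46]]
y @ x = [[0.08, 0.04, -0.03],[-0.11, -0.07, 0.05],[-0.11, -0.06, 0.04]]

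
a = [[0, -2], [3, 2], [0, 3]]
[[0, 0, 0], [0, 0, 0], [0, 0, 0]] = a @ [[0, 0, 0], [0, 0, 0]]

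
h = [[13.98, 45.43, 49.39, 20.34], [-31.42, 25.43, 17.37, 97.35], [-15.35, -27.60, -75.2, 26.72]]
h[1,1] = 25.43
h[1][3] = 97.35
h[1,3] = 97.35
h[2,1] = -27.6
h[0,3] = 20.34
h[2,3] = 26.72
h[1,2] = 17.37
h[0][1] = 45.43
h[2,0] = -15.35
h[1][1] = 25.43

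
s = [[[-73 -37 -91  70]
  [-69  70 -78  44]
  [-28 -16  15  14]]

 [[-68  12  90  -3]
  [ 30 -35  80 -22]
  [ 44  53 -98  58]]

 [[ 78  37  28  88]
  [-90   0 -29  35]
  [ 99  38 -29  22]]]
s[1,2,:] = [44, 53, -98, 58]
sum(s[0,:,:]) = -179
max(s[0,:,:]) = 70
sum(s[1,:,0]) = 6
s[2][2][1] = 38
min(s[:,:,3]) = -22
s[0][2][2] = 15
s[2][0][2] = 28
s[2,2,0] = 99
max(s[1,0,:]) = 90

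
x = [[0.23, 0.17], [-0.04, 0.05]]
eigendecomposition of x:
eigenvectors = [[0.95, -0.8], [-0.3, 0.60]]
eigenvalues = [0.18, 0.1]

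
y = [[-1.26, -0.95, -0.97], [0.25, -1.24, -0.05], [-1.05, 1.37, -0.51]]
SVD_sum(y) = [[0.08,-0.17,0.03], [0.51,-1.08,0.17], [-0.73,1.56,-0.25]] + [[-1.33, -0.78, -1.0], [-0.27, -0.16, -0.2], [-0.33, -0.19, -0.25]] + [[-0.00,-0.00,0.01], [0.01,0.00,-0.02], [0.01,0.00,-0.01]]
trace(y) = -3.01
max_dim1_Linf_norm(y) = 1.37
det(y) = -0.12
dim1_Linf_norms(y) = [1.26, 1.24, 1.37]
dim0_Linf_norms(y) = [1.26, 1.37, 0.97]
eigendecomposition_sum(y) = [[-1.18,-0.05,-0.79], [0.33,0.01,0.22], [-1.17,-0.05,-0.79]] + [[-0.02, 0.06, 0.04], [-0.01, 0.02, 0.01], [0.03, -0.1, -0.06]] + [[-0.06, -0.97, -0.22], [-0.07, -1.27, -0.28], [0.09, 1.51, 0.34]]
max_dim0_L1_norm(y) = 3.56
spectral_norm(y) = 2.13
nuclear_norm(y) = 4.09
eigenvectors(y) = [[0.7,-0.55,0.44],[-0.20,-0.15,0.58],[0.69,0.82,-0.69]]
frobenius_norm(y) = 2.88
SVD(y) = [[-0.09, 0.95, -0.29], [-0.57, 0.19, 0.8], [0.82, 0.24, 0.52]] @ diag([2.1281867982371576, 1.9346892369168953, 0.029975129140706797]) @ [[-0.42, 0.9, -0.14],[-0.72, -0.42, -0.54],[0.55, 0.12, -0.83]]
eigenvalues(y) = [-1.96, -0.06, -0.99]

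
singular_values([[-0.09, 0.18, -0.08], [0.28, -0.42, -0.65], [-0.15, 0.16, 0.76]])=[1.12, 0.31, 0.0]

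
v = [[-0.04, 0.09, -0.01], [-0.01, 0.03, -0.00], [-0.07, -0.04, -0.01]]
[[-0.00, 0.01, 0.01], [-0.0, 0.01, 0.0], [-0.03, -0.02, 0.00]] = v @ [[0.36, 0.10, -0.13], [0.1, 0.22, 0.12], [-0.13, 0.12, 0.26]]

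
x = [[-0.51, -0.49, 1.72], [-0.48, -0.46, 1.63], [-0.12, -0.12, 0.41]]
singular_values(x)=[2.6, 0.0, 0.0]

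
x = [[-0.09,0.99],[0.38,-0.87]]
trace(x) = -0.96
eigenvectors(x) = [[0.95, -0.66], [0.32, 0.75]]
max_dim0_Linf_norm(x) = 0.99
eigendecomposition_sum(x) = [[0.19, 0.17],[0.06, 0.06]] + [[-0.28, 0.82],  [0.32, -0.93]]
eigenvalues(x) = [0.25, -1.21]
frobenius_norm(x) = 1.37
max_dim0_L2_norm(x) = 1.32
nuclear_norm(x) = 1.58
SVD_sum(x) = [[-0.24, 0.95], [0.23, -0.91]] + [[0.15, 0.04], [0.15, 0.04]]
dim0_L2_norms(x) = [0.39, 1.32]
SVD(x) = [[0.72, -0.69], [-0.69, -0.72]] @ diag([1.3569463827199841, 0.21953704567373009]) @ [[-0.24, 0.97], [-0.97, -0.24]]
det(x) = -0.30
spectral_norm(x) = 1.36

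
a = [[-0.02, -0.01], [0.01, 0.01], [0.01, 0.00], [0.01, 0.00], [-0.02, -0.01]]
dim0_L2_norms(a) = [0.03, 0.02]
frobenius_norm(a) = 0.04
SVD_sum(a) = [[-0.02,-0.01], [0.01,0.01], [0.01,0.00], [0.01,0.00], [-0.02,-0.01]] + [[0.00, -0.0],[-0.00, 0.00],[0.0, -0.0],[0.0, -0.00],[0.0, -0.00]]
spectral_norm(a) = 0.04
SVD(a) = [[-0.61, 0.05], [0.36, -0.61], [0.25, 0.56], [0.25, 0.56], [-0.61, 0.05]] @ diag([0.036610277569874894, 0.007725773505398352]) @ [[0.9, 0.43], [0.43, -0.9]]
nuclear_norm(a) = 0.04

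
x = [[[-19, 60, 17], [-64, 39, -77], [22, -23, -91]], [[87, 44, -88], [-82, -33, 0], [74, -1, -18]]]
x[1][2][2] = -18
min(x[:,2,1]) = -23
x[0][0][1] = 60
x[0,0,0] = -19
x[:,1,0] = [-64, -82]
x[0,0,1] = 60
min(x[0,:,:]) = -91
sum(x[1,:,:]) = -17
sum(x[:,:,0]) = 18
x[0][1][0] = -64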